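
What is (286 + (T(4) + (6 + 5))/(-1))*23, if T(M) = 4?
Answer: 6233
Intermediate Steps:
(286 + (T(4) + (6 + 5))/(-1))*23 = (286 + (4 + (6 + 5))/(-1))*23 = (286 - (4 + 11))*23 = (286 - 1*15)*23 = (286 - 15)*23 = 271*23 = 6233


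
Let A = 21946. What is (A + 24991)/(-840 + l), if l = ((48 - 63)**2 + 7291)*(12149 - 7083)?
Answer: 46937/38075216 ≈ 0.0012327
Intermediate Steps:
l = 38076056 (l = ((-15)**2 + 7291)*5066 = (225 + 7291)*5066 = 7516*5066 = 38076056)
(A + 24991)/(-840 + l) = (21946 + 24991)/(-840 + 38076056) = 46937/38075216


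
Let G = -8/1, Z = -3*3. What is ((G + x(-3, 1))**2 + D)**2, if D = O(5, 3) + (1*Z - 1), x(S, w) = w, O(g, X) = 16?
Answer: 3025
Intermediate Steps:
Z = -9
D = 6 (D = 16 + (1*(-9) - 1) = 16 + (-9 - 1) = 16 - 10 = 6)
G = -8 (G = -8*1 = -8)
((G + x(-3, 1))**2 + D)**2 = ((-8 + 1)**2 + 6)**2 = ((-7)**2 + 6)**2 = (49 + 6)**2 = 55**2 = 3025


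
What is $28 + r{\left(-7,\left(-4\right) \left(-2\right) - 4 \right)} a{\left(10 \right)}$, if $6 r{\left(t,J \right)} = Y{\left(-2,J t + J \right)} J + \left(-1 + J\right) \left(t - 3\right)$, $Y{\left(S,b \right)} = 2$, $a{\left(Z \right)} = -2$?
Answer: $\frac{106}{3} \approx 35.333$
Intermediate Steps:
$r{\left(t,J \right)} = \frac{J}{3} + \frac{\left(-1 + J\right) \left(-3 + t\right)}{6}$ ($r{\left(t,J \right)} = \frac{2 J + \left(-1 + J\right) \left(t - 3\right)}{6} = \frac{2 J + \left(-1 + J\right) \left(-3 + t\right)}{6} = \frac{J}{3} + \frac{\left(-1 + J\right) \left(-3 + t\right)}{6}$)
$28 + r{\left(-7,\left(-4\right) \left(-2\right) - 4 \right)} a{\left(10 \right)} = 28 + \left(\frac{1}{2} - \frac{\left(-4\right) \left(-2\right) - 4}{6} - - \frac{7}{6} + \frac{1}{6} \left(\left(-4\right) \left(-2\right) - 4\right) \left(-7\right)\right) \left(-2\right) = 28 + \left(\frac{1}{2} - \frac{8 - 4}{6} + \frac{7}{6} + \frac{1}{6} \left(8 - 4\right) \left(-7\right)\right) \left(-2\right) = 28 + \left(\frac{1}{2} - \frac{2}{3} + \frac{7}{6} + \frac{1}{6} \cdot 4 \left(-7\right)\right) \left(-2\right) = 28 + \left(\frac{1}{2} - \frac{2}{3} + \frac{7}{6} - \frac{14}{3}\right) \left(-2\right) = 28 - - \frac{22}{3} = 28 + \frac{22}{3} = \frac{106}{3}$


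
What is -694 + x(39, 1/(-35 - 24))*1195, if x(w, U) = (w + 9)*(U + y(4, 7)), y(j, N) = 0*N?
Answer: -98306/59 ≈ -1666.2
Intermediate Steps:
y(j, N) = 0
x(w, U) = U*(9 + w) (x(w, U) = (w + 9)*(U + 0) = (9 + w)*U = U*(9 + w))
-694 + x(39, 1/(-35 - 24))*1195 = -694 + ((9 + 39)/(-35 - 24))*1195 = -694 + (48/(-59))*1195 = -694 - 1/59*48*1195 = -694 - 48/59*1195 = -694 - 57360/59 = -98306/59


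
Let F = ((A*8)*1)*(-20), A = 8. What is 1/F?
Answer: -1/1280 ≈ -0.00078125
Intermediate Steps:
F = -1280 (F = ((8*8)*1)*(-20) = (64*1)*(-20) = 64*(-20) = -1280)
1/F = 1/(-1280) = -1/1280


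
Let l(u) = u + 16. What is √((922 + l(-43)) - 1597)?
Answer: 3*I*√78 ≈ 26.495*I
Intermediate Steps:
l(u) = 16 + u
√((922 + l(-43)) - 1597) = √((922 + (16 - 43)) - 1597) = √((922 - 27) - 1597) = √(895 - 1597) = √(-702) = 3*I*√78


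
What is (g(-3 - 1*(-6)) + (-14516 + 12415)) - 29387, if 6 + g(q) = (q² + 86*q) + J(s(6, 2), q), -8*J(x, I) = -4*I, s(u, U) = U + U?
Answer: -62451/2 ≈ -31226.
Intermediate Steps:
s(u, U) = 2*U
J(x, I) = I/2 (J(x, I) = -(-1)*I/2 = I/2)
g(q) = -6 + q² + 173*q/2 (g(q) = -6 + ((q² + 86*q) + q/2) = -6 + (q² + 173*q/2) = -6 + q² + 173*q/2)
(g(-3 - 1*(-6)) + (-14516 + 12415)) - 29387 = ((-6 + (-3 - 1*(-6))² + 173*(-3 - 1*(-6))/2) + (-14516 + 12415)) - 29387 = ((-6 + (-3 + 6)² + 173*(-3 + 6)/2) - 2101) - 29387 = ((-6 + 3² + (173/2)*3) - 2101) - 29387 = ((-6 + 9 + 519/2) - 2101) - 29387 = (525/2 - 2101) - 29387 = -3677/2 - 29387 = -62451/2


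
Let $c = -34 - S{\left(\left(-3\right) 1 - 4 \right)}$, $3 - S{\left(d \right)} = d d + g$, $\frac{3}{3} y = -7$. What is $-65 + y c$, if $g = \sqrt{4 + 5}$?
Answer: $-170$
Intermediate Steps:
$y = -7$
$g = 3$ ($g = \sqrt{9} = 3$)
$S{\left(d \right)} = - d^{2}$ ($S{\left(d \right)} = 3 - \left(d d + 3\right) = 3 - \left(d^{2} + 3\right) = 3 - \left(3 + d^{2}\right) = - d^{2}$)
$c = 15$ ($c = -34 - - \left(\left(-3\right) 1 - 4\right)^{2} = -34 - - \left(-3 - 4\right)^{2} = -34 - - \left(-7\right)^{2} = -34 - \left(-1\right) 49 = -34 - -49 = -34 + 49 = 15$)
$-65 + y c = -65 - 105 = -170$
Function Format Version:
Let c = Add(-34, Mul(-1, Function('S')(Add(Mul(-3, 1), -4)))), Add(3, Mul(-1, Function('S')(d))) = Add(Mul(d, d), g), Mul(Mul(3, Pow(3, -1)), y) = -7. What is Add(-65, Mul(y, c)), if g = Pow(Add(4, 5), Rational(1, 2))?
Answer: -170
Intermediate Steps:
y = -7
g = 3 (g = Pow(9, Rational(1, 2)) = 3)
Function('S')(d) = Mul(-1, Pow(d, 2)) (Function('S')(d) = Add(3, Mul(-1, Add(Mul(d, d), 3))) = Add(3, Mul(-1, Add(Pow(d, 2), 3))) = Add(3, Mul(-1, Add(3, Pow(d, 2)))) = Add(3, Add(-3, Mul(-1, Pow(d, 2)))) = Mul(-1, Pow(d, 2)))
c = 15 (c = Add(-34, Mul(-1, Mul(-1, Pow(Add(Mul(-3, 1), -4), 2)))) = Add(-34, Mul(-1, Mul(-1, Pow(Add(-3, -4), 2)))) = Add(-34, Mul(-1, Mul(-1, Pow(-7, 2)))) = Add(-34, Mul(-1, Mul(-1, 49))) = Add(-34, Mul(-1, -49)) = Add(-34, 49) = 15)
Add(-65, Mul(y, c)) = Add(-65, Mul(-7, 15)) = Add(-65, -105) = -170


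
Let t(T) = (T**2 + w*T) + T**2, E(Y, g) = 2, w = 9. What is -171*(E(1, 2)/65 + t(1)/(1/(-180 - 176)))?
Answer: 43525998/65 ≈ 6.6963e+5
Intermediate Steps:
t(T) = 2*T**2 + 9*T (t(T) = (T**2 + 9*T) + T**2 = 2*T**2 + 9*T)
-171*(E(1, 2)/65 + t(1)/(1/(-180 - 176))) = -171*(2/65 + (1*(9 + 2*1))/(1/(-180 - 176))) = -171*(2*(1/65) + (1*(9 + 2))/(1/(-356))) = -171*(2/65 + (1*11)/(-1/356)) = -171*(2/65 + 11*(-356)) = -171*(2/65 - 3916) = -171*(-254538/65) = 43525998/65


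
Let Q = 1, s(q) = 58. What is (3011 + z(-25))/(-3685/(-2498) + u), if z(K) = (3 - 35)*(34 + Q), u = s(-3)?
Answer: 4723718/148569 ≈ 31.795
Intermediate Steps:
u = 58
z(K) = -1120 (z(K) = (3 - 35)*(34 + 1) = -32*35 = -1120)
(3011 + z(-25))/(-3685/(-2498) + u) = (3011 - 1120)/(-3685/(-2498) + 58) = 1891/(-3685*(-1/2498) + 58) = 1891/(3685/2498 + 58) = 1891/(148569/2498) = 1891*(2498/148569) = 4723718/148569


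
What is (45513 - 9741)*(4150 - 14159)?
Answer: -358041948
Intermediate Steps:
(45513 - 9741)*(4150 - 14159) = 35772*(-10009) = -358041948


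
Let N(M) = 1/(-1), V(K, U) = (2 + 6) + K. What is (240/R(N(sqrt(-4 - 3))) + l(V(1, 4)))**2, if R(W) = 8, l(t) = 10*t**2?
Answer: 705600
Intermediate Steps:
V(K, U) = 8 + K
N(M) = -1
(240/R(N(sqrt(-4 - 3))) + l(V(1, 4)))**2 = (240/8 + 10*(8 + 1)**2)**2 = (240*(1/8) + 10*9**2)**2 = (30 + 10*81)**2 = (30 + 810)**2 = 840**2 = 705600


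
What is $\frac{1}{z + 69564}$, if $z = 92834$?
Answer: $\frac{1}{162398} \approx 6.1577 \cdot 10^{-6}$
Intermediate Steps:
$\frac{1}{z + 69564} = \frac{1}{92834 + 69564} = \frac{1}{162398}$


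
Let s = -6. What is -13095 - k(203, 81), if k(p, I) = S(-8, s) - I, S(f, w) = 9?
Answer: -13023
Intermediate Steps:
k(p, I) = 9 - I
-13095 - k(203, 81) = -13095 - (9 - 1*81) = -13095 - (9 - 81) = -13095 - 1*(-72) = -13095 + 72 = -13023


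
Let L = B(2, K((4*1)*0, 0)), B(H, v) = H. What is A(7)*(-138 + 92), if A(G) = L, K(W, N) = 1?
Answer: -92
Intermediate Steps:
L = 2
A(G) = 2
A(7)*(-138 + 92) = 2*(-138 + 92) = 2*(-46) = -92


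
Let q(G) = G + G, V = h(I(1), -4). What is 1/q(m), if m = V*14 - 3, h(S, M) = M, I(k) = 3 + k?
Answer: -1/118 ≈ -0.0084746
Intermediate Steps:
V = -4
m = -59 (m = -4*14 - 3 = -56 - 3 = -59)
q(G) = 2*G
1/q(m) = 1/(2*(-59)) = 1/(-118) = -1/118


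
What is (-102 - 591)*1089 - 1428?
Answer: -756105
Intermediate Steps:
(-102 - 591)*1089 - 1428 = -693*1089 - 1428 = -754677 - 1428 = -756105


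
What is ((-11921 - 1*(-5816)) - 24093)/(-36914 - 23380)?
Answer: 5033/10049 ≈ 0.50085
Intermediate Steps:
((-11921 - 1*(-5816)) - 24093)/(-36914 - 23380) = ((-11921 + 5816) - 24093)/(-60294) = (-6105 - 24093)*(-1/60294) = -30198*(-1/60294) = 5033/10049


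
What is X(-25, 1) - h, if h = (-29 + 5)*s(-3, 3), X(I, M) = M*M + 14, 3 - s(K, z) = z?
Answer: 15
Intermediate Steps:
s(K, z) = 3 - z
X(I, M) = 14 + M**2 (X(I, M) = M**2 + 14 = 14 + M**2)
h = 0 (h = (-29 + 5)*(3 - 1*3) = -24*(3 - 3) = -24*0 = 0)
X(-25, 1) - h = (14 + 1**2) - 1*0 = (14 + 1) + 0 = 15 + 0 = 15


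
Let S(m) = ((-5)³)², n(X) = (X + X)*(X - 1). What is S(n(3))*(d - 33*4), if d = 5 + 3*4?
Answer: -1796875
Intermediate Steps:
d = 17 (d = 5 + 12 = 17)
n(X) = 2*X*(-1 + X) (n(X) = (2*X)*(-1 + X) = 2*X*(-1 + X))
S(m) = 15625 (S(m) = (-125)² = 15625)
S(n(3))*(d - 33*4) = 15625*(17 - 33*4) = 15625*(17 - 132) = 15625*(-115) = -1796875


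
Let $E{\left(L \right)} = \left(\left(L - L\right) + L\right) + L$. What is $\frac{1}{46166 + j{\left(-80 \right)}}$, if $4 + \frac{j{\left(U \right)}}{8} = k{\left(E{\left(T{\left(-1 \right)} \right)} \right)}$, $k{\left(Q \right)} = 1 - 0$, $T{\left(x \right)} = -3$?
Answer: $\frac{1}{46142} \approx 2.1672 \cdot 10^{-5}$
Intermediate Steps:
$E{\left(L \right)} = 2 L$ ($E{\left(L \right)} = \left(0 + L\right) + L = L + L = 2 L$)
$k{\left(Q \right)} = 1$ ($k{\left(Q \right)} = 1 + 0 = 1$)
$j{\left(U \right)} = -24$ ($j{\left(U \right)} = -32 + 8 \cdot 1 = -32 + 8 = -24$)
$\frac{1}{46166 + j{\left(-80 \right)}} = \frac{1}{46166 - 24} = \frac{1}{46142}$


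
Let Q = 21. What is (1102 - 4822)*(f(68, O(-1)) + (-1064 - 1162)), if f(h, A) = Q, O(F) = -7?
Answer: 8202600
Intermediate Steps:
f(h, A) = 21
(1102 - 4822)*(f(68, O(-1)) + (-1064 - 1162)) = (1102 - 4822)*(21 + (-1064 - 1162)) = -3720*(21 - 2226) = -3720*(-2205) = 8202600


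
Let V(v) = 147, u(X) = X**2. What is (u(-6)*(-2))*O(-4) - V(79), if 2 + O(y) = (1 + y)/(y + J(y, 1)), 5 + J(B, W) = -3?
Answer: -21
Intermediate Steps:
J(B, W) = -8 (J(B, W) = -5 - 3 = -8)
O(y) = -2 + (1 + y)/(-8 + y) (O(y) = -2 + (1 + y)/(y - 8) = -2 + (1 + y)/(-8 + y))
(u(-6)*(-2))*O(-4) - V(79) = ((-6)**2*(-2))*((17 - 1*(-4))/(-8 - 4)) - 1*147 = (36*(-2))*((17 + 4)/(-12)) - 147 = -(-6)*21 - 147 = -72*(-7/4) - 147 = 126 - 147 = -21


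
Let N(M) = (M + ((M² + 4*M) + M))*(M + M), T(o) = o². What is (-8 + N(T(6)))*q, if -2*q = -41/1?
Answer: 2231548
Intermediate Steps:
N(M) = 2*M*(M² + 6*M) (N(M) = (M + (M² + 5*M))*(2*M) = (M² + 6*M)*(2*M) = 2*M*(M² + 6*M))
q = 41/2 (q = -(-41)/(2*1) = -(-41)/2 = -½*(-41) = 41/2 ≈ 20.500)
(-8 + N(T(6)))*q = (-8 + 2*(6²)²*(6 + 6²))*(41/2) = (-8 + 2*36²*(6 + 36))*(41/2) = (-8 + 2*1296*42)*(41/2) = (-8 + 108864)*(41/2) = 108856*(41/2) = 2231548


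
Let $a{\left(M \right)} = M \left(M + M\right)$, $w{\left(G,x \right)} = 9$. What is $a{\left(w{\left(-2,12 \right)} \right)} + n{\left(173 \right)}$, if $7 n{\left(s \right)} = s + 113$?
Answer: $\frac{1420}{7} \approx 202.86$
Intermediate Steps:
$n{\left(s \right)} = \frac{113}{7} + \frac{s}{7}$ ($n{\left(s \right)} = \frac{s + 113}{7} = \frac{113 + s}{7} = \frac{113}{7} + \frac{s}{7}$)
$a{\left(M \right)} = 2 M^{2}$ ($a{\left(M \right)} = M 2 M = 2 M^{2}$)
$a{\left(w{\left(-2,12 \right)} \right)} + n{\left(173 \right)} = 2 \cdot 9^{2} + \left(\frac{113}{7} + \frac{1}{7} \cdot 173\right) = 2 \cdot 81 + \left(\frac{113}{7} + \frac{173}{7}\right) = 162 + \frac{286}{7} = \frac{1420}{7}$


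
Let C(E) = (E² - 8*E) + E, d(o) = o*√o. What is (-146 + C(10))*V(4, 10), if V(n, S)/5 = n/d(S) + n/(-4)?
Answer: 580 - 116*√10/5 ≈ 506.64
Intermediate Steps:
d(o) = o^(3/2)
V(n, S) = -5*n/4 + 5*n/S^(3/2) (V(n, S) = 5*(n/(S^(3/2)) + n/(-4)) = 5*(n/S^(3/2) + n*(-¼)) = 5*(n/S^(3/2) - n/4) = 5*(-n/4 + n/S^(3/2)) = -5*n/4 + 5*n/S^(3/2))
C(E) = E² - 7*E
(-146 + C(10))*V(4, 10) = (-146 + 10*(-7 + 10))*(-5/4*4 + 5*4/10^(3/2)) = (-146 + 10*3)*(-5 + 5*4*(√10/100)) = (-146 + 30)*(-5 + √10/5) = -116*(-5 + √10/5) = 580 - 116*√10/5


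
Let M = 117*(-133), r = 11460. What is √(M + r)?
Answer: I*√4101 ≈ 64.039*I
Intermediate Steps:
M = -15561
√(M + r) = √(-15561 + 11460) = √(-4101) = I*√4101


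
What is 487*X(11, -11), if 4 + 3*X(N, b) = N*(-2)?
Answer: -12662/3 ≈ -4220.7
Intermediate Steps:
X(N, b) = -4/3 - 2*N/3 (X(N, b) = -4/3 + (N*(-2))/3 = -4/3 + (-2*N)/3 = -4/3 - 2*N/3)
487*X(11, -11) = 487*(-4/3 - 2/3*11) = 487*(-4/3 - 22/3) = 487*(-26/3) = -12662/3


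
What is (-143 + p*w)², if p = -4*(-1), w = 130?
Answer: 142129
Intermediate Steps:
p = 4
(-143 + p*w)² = (-143 + 4*130)² = (-143 + 520)² = 377² = 142129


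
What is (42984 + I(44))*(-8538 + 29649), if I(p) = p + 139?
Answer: 911298537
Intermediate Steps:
I(p) = 139 + p
(42984 + I(44))*(-8538 + 29649) = (42984 + (139 + 44))*(-8538 + 29649) = (42984 + 183)*21111 = 43167*21111 = 911298537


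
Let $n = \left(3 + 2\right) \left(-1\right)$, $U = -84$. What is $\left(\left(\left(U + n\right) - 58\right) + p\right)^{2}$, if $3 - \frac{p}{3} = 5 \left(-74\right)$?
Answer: $944784$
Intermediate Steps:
$p = 1119$ ($p = 9 - 3 \cdot 5 \left(-74\right) = 9 - -1110 = 9 + 1110 = 1119$)
$n = -5$ ($n = 5 \left(-1\right) = -5$)
$\left(\left(\left(U + n\right) - 58\right) + p\right)^{2} = \left(\left(\left(-84 - 5\right) - 58\right) + 1119\right)^{2} = \left(\left(-89 - 58\right) + 1119\right)^{2} = \left(-147 + 1119\right)^{2} = 972^{2} = 944784$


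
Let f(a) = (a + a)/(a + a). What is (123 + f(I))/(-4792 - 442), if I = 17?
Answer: -62/2617 ≈ -0.023691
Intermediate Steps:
f(a) = 1 (f(a) = (2*a)/((2*a)) = (2*a)*(1/(2*a)) = 1)
(123 + f(I))/(-4792 - 442) = (123 + 1)/(-4792 - 442) = 124/(-5234) = 124*(-1/5234) = -62/2617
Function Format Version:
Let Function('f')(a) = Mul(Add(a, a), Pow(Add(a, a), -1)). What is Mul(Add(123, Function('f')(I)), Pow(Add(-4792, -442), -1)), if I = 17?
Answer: Rational(-62, 2617) ≈ -0.023691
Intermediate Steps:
Function('f')(a) = 1 (Function('f')(a) = Mul(Mul(2, a), Pow(Mul(2, a), -1)) = Mul(Mul(2, a), Mul(Rational(1, 2), Pow(a, -1))) = 1)
Mul(Add(123, Function('f')(I)), Pow(Add(-4792, -442), -1)) = Mul(Add(123, 1), Pow(Add(-4792, -442), -1)) = Mul(124, Pow(-5234, -1)) = Mul(124, Rational(-1, 5234)) = Rational(-62, 2617)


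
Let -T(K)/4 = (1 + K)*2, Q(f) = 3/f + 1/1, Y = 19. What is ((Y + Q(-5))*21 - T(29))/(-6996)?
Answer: -1079/11660 ≈ -0.092539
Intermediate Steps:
Q(f) = 1 + 3/f (Q(f) = 3/f + 1*1 = 3/f + 1 = 1 + 3/f)
T(K) = -8 - 8*K (T(K) = -4*(1 + K)*2 = -4*(2 + 2*K) = -8 - 8*K)
((Y + Q(-5))*21 - T(29))/(-6996) = ((19 + (3 - 5)/(-5))*21 - (-8 - 8*29))/(-6996) = ((19 - ⅕*(-2))*21 - (-8 - 232))*(-1/6996) = ((19 + ⅖)*21 - 1*(-240))*(-1/6996) = ((97/5)*21 + 240)*(-1/6996) = (2037/5 + 240)*(-1/6996) = (3237/5)*(-1/6996) = -1079/11660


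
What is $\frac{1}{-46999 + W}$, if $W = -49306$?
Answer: $- \frac{1}{96305} \approx -1.0384 \cdot 10^{-5}$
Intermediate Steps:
$\frac{1}{-46999 + W} = \frac{1}{-46999 - 49306} = \frac{1}{-96305} = - \frac{1}{96305}$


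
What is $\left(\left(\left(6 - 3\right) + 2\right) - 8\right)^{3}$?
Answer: $-27$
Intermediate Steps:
$\left(\left(\left(6 - 3\right) + 2\right) - 8\right)^{3} = \left(\left(3 + 2\right) - 8\right)^{3} = \left(5 - 8\right)^{3} = \left(-3\right)^{3} = -27$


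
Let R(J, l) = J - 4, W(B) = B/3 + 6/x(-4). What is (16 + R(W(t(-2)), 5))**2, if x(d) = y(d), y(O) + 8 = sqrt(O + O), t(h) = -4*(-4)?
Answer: (20696*sqrt(2) + 34193*I)/(18*(4*sqrt(2) + 7*I)) ≈ 277.72 - 7.8567*I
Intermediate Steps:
t(h) = 16
y(O) = -8 + sqrt(2)*sqrt(O) (y(O) = -8 + sqrt(O + O) = -8 + sqrt(2*O) = -8 + sqrt(2)*sqrt(O))
x(d) = -8 + sqrt(2)*sqrt(d)
W(B) = 6/(-8 + 2*I*sqrt(2)) + B/3 (W(B) = B/3 + 6/(-8 + sqrt(2)*sqrt(-4)) = B*(1/3) + 6/(-8 + sqrt(2)*(2*I)) = B/3 + 6/(-8 + 2*I*sqrt(2)) = 6/(-8 + 2*I*sqrt(2)) + B/3)
R(J, l) = -4 + J
(16 + R(W(t(-2)), 5))**2 = (16 + (-4 + (-2/3 + (1/3)*16 - I*sqrt(2)/6)))**2 = (16 + (-4 + (-2/3 + 16/3 - I*sqrt(2)/6)))**2 = (16 + (-4 + (14/3 - I*sqrt(2)/6)))**2 = (16 + (2/3 - I*sqrt(2)/6))**2 = (50/3 - I*sqrt(2)/6)**2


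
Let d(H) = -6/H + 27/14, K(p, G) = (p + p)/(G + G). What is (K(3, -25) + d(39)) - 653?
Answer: -2963621/4550 ≈ -651.35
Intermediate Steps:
K(p, G) = p/G (K(p, G) = (2*p)/((2*G)) = (2*p)*(1/(2*G)) = p/G)
d(H) = 27/14 - 6/H (d(H) = -6/H + 27*(1/14) = -6/H + 27/14 = 27/14 - 6/H)
(K(3, -25) + d(39)) - 653 = (3/(-25) + (27/14 - 6/39)) - 653 = (3*(-1/25) + (27/14 - 6*1/39)) - 653 = (-3/25 + (27/14 - 2/13)) - 653 = (-3/25 + 323/182) - 653 = 7529/4550 - 653 = -2963621/4550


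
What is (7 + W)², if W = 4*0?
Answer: 49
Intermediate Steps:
W = 0
(7 + W)² = (7 + 0)² = 7² = 49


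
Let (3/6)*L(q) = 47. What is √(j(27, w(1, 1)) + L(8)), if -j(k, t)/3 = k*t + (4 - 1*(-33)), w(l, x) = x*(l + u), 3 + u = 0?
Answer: √145 ≈ 12.042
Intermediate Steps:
u = -3 (u = -3 + 0 = -3)
L(q) = 94 (L(q) = 2*47 = 94)
w(l, x) = x*(-3 + l) (w(l, x) = x*(l - 3) = x*(-3 + l))
j(k, t) = -111 - 3*k*t (j(k, t) = -3*(k*t + (4 - 1*(-33))) = -3*(k*t + (4 + 33)) = -3*(k*t + 37) = -3*(37 + k*t) = -111 - 3*k*t)
√(j(27, w(1, 1)) + L(8)) = √((-111 - 3*27*1*(-3 + 1)) + 94) = √((-111 - 3*27*1*(-2)) + 94) = √((-111 - 3*27*(-2)) + 94) = √((-111 + 162) + 94) = √(51 + 94) = √145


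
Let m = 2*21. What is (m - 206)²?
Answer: 26896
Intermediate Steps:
m = 42
(m - 206)² = (42 - 206)² = (-164)² = 26896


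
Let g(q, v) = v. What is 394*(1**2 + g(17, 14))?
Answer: 5910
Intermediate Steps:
394*(1**2 + g(17, 14)) = 394*(1**2 + 14) = 394*(1 + 14) = 394*15 = 5910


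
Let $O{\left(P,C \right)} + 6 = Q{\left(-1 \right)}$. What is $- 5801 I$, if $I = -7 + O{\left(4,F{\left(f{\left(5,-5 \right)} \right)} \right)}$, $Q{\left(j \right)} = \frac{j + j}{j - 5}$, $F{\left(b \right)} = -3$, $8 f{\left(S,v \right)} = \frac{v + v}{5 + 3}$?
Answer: $\frac{220438}{3} \approx 73479.0$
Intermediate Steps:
$f{\left(S,v \right)} = \frac{v}{32}$ ($f{\left(S,v \right)} = \frac{\left(v + v\right) \frac{1}{5 + 3}}{8} = \frac{2 v \frac{1}{8}}{8} = \frac{\frac{1}{4} v}{8} = \frac{v}{32}$)
$Q{\left(j \right)} = \frac{2 j}{-5 + j}$
$O{\left(P,C \right)} = - \frac{17}{3}$ ($O{\left(P,C \right)} = -6 + 2 \left(-1\right) \frac{1}{-5 - 1} = -6 + 2 \left(-1\right) \frac{1}{-6} = -6 + 2 \left(-1\right) \left(- \frac{1}{6}\right) = -6 + \frac{1}{3} = - \frac{17}{3}$)
$I = - \frac{38}{3}$ ($I = -7 - \frac{17}{3} = - \frac{38}{3} \approx -12.667$)
$- 5801 I = \left(-5801\right) \left(- \frac{38}{3}\right) = \frac{220438}{3}$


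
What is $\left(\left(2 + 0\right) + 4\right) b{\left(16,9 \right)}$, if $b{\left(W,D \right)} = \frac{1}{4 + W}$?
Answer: $\frac{3}{10} \approx 0.3$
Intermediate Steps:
$\left(\left(2 + 0\right) + 4\right) b{\left(16,9 \right)} = \frac{\left(2 + 0\right) + 4}{4 + 16} = \frac{2 + 4}{20} = 6 \cdot \frac{1}{20} = \frac{3}{10}$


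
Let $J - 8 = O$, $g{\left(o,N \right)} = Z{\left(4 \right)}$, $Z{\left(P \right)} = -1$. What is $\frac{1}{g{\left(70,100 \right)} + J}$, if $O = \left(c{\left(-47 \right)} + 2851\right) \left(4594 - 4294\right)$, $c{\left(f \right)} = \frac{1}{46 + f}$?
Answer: $\frac{1}{855007} \approx 1.1696 \cdot 10^{-6}$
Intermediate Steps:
$g{\left(o,N \right)} = -1$
$O = 855000$ ($O = \left(\frac{1}{46 - 47} + 2851\right) \left(4594 - 4294\right) = \left(\frac{1}{-1} + 2851\right) 300 = \left(-1 + 2851\right) 300 = 2850 \cdot 300 = 855000$)
$J = 855008$ ($J = 8 + 855000 = 855008$)
$\frac{1}{g{\left(70,100 \right)} + J} = \frac{1}{-1 + 855008} = \frac{1}{855007}$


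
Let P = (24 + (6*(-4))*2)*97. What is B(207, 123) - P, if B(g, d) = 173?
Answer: 2501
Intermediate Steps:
P = -2328 (P = (24 - 24*2)*97 = (24 - 48)*97 = -24*97 = -2328)
B(207, 123) - P = 173 - 1*(-2328) = 173 + 2328 = 2501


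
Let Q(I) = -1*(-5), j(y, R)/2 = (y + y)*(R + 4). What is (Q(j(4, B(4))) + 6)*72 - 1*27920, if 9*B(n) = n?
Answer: -27128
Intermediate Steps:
B(n) = n/9
j(y, R) = 4*y*(4 + R) (j(y, R) = 2*((y + y)*(R + 4)) = 2*((2*y)*(4 + R)) = 2*(2*y*(4 + R)) = 4*y*(4 + R))
Q(I) = 5
(Q(j(4, B(4))) + 6)*72 - 1*27920 = (5 + 6)*72 - 1*27920 = 11*72 - 27920 = 792 - 27920 = -27128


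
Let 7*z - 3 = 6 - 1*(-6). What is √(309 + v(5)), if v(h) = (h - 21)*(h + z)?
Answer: √9541/7 ≈ 13.954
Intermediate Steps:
z = 15/7 (z = 3/7 + (6 - 1*(-6))/7 = 3/7 + (6 + 6)/7 = 3/7 + (⅐)*12 = 3/7 + 12/7 = 15/7 ≈ 2.1429)
v(h) = (-21 + h)*(15/7 + h) (v(h) = (h - 21)*(h + 15/7) = (-21 + h)*(15/7 + h))
√(309 + v(5)) = √(309 + (-45 + 5² - 132/7*5)) = √(309 + (-45 + 25 - 660/7)) = √(309 - 800/7) = √(1363/7) = √9541/7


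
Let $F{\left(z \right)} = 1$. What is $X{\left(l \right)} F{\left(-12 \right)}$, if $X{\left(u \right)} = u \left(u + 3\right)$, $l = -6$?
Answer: $18$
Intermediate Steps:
$X{\left(u \right)} = u \left(3 + u\right)$
$X{\left(l \right)} F{\left(-12 \right)} = - 6 \left(3 - 6\right) 1 = \left(-6\right) \left(-3\right) 1 = 18 \cdot 1 = 18$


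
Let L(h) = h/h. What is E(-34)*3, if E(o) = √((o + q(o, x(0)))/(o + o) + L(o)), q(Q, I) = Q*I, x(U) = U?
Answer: 3*√6/2 ≈ 3.6742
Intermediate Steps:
L(h) = 1
q(Q, I) = I*Q
E(o) = √6/2 (E(o) = √((o + 0*o)/(o + o) + 1) = √((o + 0)/((2*o)) + 1) = √(o*(1/(2*o)) + 1) = √(½ + 1) = √(3/2) = √6/2)
E(-34)*3 = (√6/2)*3 = 3*√6/2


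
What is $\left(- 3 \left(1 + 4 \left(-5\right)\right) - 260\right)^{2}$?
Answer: $41209$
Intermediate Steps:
$\left(- 3 \left(1 + 4 \left(-5\right)\right) - 260\right)^{2} = \left(- 3 \left(1 - 20\right) - 260\right)^{2} = \left(\left(-3\right) \left(-19\right) - 260\right)^{2} = \left(57 - 260\right)^{2} = \left(-203\right)^{2} = 41209$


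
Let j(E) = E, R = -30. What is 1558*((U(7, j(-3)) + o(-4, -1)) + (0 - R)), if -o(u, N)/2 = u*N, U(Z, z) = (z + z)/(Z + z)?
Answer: 31939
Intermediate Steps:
U(Z, z) = 2*z/(Z + z) (U(Z, z) = (2*z)/(Z + z) = 2*z/(Z + z))
o(u, N) = -2*N*u (o(u, N) = -2*u*N = -2*N*u)
1558*((U(7, j(-3)) + o(-4, -1)) + (0 - R)) = 1558*((2*(-3)/(7 - 3) - 2*(-1)*(-4)) + (0 - 1*(-30))) = 1558*((2*(-3)/4 - 8) + (0 + 30)) = 1558*((2*(-3)*(¼) - 8) + 30) = 1558*((-3/2 - 8) + 30) = 1558*(-19/2 + 30) = 1558*(41/2) = 31939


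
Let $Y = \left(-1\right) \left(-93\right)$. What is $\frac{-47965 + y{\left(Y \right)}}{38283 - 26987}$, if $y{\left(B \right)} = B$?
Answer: $- \frac{1496}{353} \approx -4.238$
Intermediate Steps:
$Y = 93$
$\frac{-47965 + y{\left(Y \right)}}{38283 - 26987} = \frac{-47965 + 93}{38283 - 26987} = - \frac{47872}{11296} = \left(-47872\right) \frac{1}{11296} = - \frac{1496}{353}$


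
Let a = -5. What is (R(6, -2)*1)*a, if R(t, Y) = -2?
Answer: 10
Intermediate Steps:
(R(6, -2)*1)*a = -2*1*(-5) = -2*(-5) = 10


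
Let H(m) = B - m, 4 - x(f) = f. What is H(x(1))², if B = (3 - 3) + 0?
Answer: 9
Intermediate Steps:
B = 0 (B = 0 + 0 = 0)
x(f) = 4 - f
H(m) = -m (H(m) = 0 - m = -m)
H(x(1))² = (-(4 - 1*1))² = (-(4 - 1))² = (-1*3)² = (-3)² = 9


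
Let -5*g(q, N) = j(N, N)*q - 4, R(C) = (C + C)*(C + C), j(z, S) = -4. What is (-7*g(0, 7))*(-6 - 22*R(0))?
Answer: 168/5 ≈ 33.600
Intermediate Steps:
R(C) = 4*C² (R(C) = (2*C)*(2*C) = 4*C²)
g(q, N) = ⅘ + 4*q/5 (g(q, N) = -(-4*q - 4)/5 = -(-4 - 4*q)/5 = ⅘ + 4*q/5)
(-7*g(0, 7))*(-6 - 22*R(0)) = (-7*(⅘ + (⅘)*0))*(-6 - 88*0²) = (-7*(⅘ + 0))*(-6 - 88*0) = (-7*⅘)*(-6 - 22*0) = -28*(-6 + 0)/5 = -28/5*(-6) = 168/5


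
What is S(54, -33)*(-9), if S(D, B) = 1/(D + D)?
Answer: -1/12 ≈ -0.083333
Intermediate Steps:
S(D, B) = 1/(2*D)
S(54, -33)*(-9) = ((½)/54)*(-9) = ((½)*(1/54))*(-9) = (1/108)*(-9) = -1/12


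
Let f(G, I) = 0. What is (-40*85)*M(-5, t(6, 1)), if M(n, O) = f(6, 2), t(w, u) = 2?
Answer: 0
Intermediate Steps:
M(n, O) = 0
(-40*85)*M(-5, t(6, 1)) = -40*85*0 = -3400*0 = 0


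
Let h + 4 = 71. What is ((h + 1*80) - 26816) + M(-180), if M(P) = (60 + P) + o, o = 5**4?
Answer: -26164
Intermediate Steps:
h = 67 (h = -4 + 71 = 67)
o = 625
M(P) = 685 + P (M(P) = (60 + P) + 625 = 685 + P)
((h + 1*80) - 26816) + M(-180) = ((67 + 1*80) - 26816) + (685 - 180) = ((67 + 80) - 26816) + 505 = (147 - 26816) + 505 = -26669 + 505 = -26164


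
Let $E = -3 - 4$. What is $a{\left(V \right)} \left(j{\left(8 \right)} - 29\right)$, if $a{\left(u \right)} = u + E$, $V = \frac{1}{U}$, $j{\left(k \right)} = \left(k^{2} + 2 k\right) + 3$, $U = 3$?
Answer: $-360$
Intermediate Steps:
$E = -7$
$j{\left(k \right)} = 3 + k^{2} + 2 k$
$V = \frac{1}{3} \approx 0.33333$
$a{\left(u \right)} = -7 + u$ ($a{\left(u \right)} = u - 7 = -7 + u$)
$a{\left(V \right)} \left(j{\left(8 \right)} - 29\right) = \left(-7 + \frac{1}{3}\right) \left(\left(3 + 8^{2} + 2 \cdot 8\right) - 29\right) = - \frac{20 \left(\left(3 + 64 + 16\right) - 29\right)}{3} = - \frac{20 \left(83 - 29\right)}{3} = \left(- \frac{20}{3}\right) 54 = -360$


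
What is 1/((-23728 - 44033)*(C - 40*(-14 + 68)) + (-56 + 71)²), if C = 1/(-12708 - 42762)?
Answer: 18490/2706270105237 ≈ 6.8323e-9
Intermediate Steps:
C = -1/55470 (C = 1/(-55470) = -1/55470 ≈ -1.8028e-5)
1/((-23728 - 44033)*(C - 40*(-14 + 68)) + (-56 + 71)²) = 1/((-23728 - 44033)*(-1/55470 - 40*(-14 + 68)) + (-56 + 71)²) = 1/(-67761*(-1/55470 - 40*54) + 15²) = 1/(-67761*(-1/55470 - 2160) + 225) = 1/(-67761*(-119815201/55470) + 225) = 1/(2706265944987/18490 + 225) = 1/(2706270105237/18490) = 18490/2706270105237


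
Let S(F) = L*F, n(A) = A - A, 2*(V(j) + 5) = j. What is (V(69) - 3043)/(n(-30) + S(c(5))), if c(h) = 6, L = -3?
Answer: 2009/12 ≈ 167.42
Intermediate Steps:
V(j) = -5 + j/2
n(A) = 0
S(F) = -3*F
(V(69) - 3043)/(n(-30) + S(c(5))) = ((-5 + (1/2)*69) - 3043)/(0 - 3*6) = ((-5 + 69/2) - 3043)/(0 - 18) = (59/2 - 3043)/(-18) = -6027/2*(-1/18) = 2009/12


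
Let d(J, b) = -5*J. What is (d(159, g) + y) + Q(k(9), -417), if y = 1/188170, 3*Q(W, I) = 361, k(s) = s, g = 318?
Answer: -380856077/564510 ≈ -674.67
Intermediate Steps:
Q(W, I) = 361/3 (Q(W, I) = (⅓)*361 = 361/3)
y = 1/188170 ≈ 5.3143e-6
(d(159, g) + y) + Q(k(9), -417) = (-5*159 + 1/188170) + 361/3 = (-795 + 1/188170) + 361/3 = -149595149/188170 + 361/3 = -380856077/564510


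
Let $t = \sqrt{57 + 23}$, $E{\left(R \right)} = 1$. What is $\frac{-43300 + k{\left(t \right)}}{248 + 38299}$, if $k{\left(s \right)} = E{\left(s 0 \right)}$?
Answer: $- \frac{4811}{4283} \approx -1.1233$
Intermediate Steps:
$t = 4 \sqrt{5}$ ($t = \sqrt{80} = 4 \sqrt{5} \approx 8.9443$)
$k{\left(s \right)} = 1$
$\frac{-43300 + k{\left(t \right)}}{248 + 38299} = \frac{-43300 + 1}{248 + 38299} = - \frac{43299}{38547} = \left(-43299\right) \frac{1}{38547} = - \frac{4811}{4283}$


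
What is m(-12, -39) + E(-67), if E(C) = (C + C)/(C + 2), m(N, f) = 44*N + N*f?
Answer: -3766/65 ≈ -57.938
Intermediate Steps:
E(C) = 2*C/(2 + C) (E(C) = (2*C)/(2 + C) = 2*C/(2 + C))
m(-12, -39) + E(-67) = -12*(44 - 39) + 2*(-67)/(2 - 67) = -12*5 + 2*(-67)/(-65) = -60 + 2*(-67)*(-1/65) = -60 + 134/65 = -3766/65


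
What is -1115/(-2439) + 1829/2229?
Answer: 2315422/1812177 ≈ 1.2777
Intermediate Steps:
-1115/(-2439) + 1829/2229 = -1115*(-1/2439) + 1829*(1/2229) = 1115/2439 + 1829/2229 = 2315422/1812177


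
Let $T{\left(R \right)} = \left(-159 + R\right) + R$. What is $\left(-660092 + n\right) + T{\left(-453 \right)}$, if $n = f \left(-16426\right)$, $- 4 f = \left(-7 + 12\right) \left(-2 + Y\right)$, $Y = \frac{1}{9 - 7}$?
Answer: $- \frac{2767823}{4} \approx -6.9196 \cdot 10^{5}$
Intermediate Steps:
$Y = \frac{1}{2} \approx 0.5$
$f = \frac{15}{8}$ ($f = - \frac{\left(-7 + 12\right) \left(-2 + \frac{1}{2}\right)}{4} = - \frac{5 \left(- \frac{3}{2}\right)}{4} = \left(- \frac{1}{4}\right) \left(- \frac{15}{2}\right) = \frac{15}{8} \approx 1.875$)
$T{\left(R \right)} = -159 + 2 R$
$n = - \frac{123195}{4}$ ($n = \frac{15}{8} \left(-16426\right) = - \frac{123195}{4} \approx -30799.0$)
$\left(-660092 + n\right) + T{\left(-453 \right)} = \left(-660092 - \frac{123195}{4}\right) + \left(-159 + 2 \left(-453\right)\right) = - \frac{2763563}{4} - 1065 = - \frac{2767823}{4}$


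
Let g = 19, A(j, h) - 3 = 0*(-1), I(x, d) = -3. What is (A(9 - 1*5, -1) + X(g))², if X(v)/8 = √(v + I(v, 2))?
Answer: 1225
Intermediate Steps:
A(j, h) = 3 (A(j, h) = 3 + 0*(-1) = 3 + 0 = 3)
X(v) = 8*√(-3 + v) (X(v) = 8*√(v - 3) = 8*√(-3 + v))
(A(9 - 1*5, -1) + X(g))² = (3 + 8*√(-3 + 19))² = (3 + 8*√16)² = (3 + 8*4)² = (3 + 32)² = 35² = 1225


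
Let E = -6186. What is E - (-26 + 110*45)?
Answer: -11110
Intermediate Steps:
E - (-26 + 110*45) = -6186 - (-26 + 110*45) = -6186 - (-26 + 4950) = -6186 - 1*4924 = -6186 - 4924 = -11110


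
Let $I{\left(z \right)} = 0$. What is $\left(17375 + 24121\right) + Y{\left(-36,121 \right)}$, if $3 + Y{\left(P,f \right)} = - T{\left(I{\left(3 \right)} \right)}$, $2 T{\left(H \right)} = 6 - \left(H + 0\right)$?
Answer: $41490$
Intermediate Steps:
$T{\left(H \right)} = 3 - \frac{H}{2}$ ($T{\left(H \right)} = \frac{6 - \left(H + 0\right)}{2} = \frac{6 - H}{2} = 3 - \frac{H}{2}$)
$Y{\left(P,f \right)} = -6$ ($Y{\left(P,f \right)} = -3 - \left(3 - 0\right) = -3 - \left(3 + 0\right) = -3 - 3 = -6$)
$\left(17375 + 24121\right) + Y{\left(-36,121 \right)} = \left(17375 + 24121\right) - 6 = 41496 - 6 = 41490$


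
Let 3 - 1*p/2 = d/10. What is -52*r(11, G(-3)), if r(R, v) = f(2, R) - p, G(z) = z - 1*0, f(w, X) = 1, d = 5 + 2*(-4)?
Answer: 1456/5 ≈ 291.20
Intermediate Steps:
d = -3 (d = 5 - 8 = -3)
p = 33/5 (p = 6 - (-6)/10 = 6 - 2*(-3/10) = 6 + ⅗ = 33/5 ≈ 6.6000)
G(z) = z (G(z) = z + 0 = z)
r(R, v) = -28/5 (r(R, v) = 1 - 1*33/5 = 1 - 33/5 = -28/5)
-52*r(11, G(-3)) = -52*(-28/5) = 1456/5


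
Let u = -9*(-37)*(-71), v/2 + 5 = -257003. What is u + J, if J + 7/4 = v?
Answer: -2150643/4 ≈ -5.3766e+5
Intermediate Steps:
v = -514016 (v = -10 + 2*(-257003) = -10 - 514006 = -514016)
u = -23643 (u = 333*(-71) = -23643)
J = -2056071/4 (J = -7/4 - 514016 = -2056071/4 ≈ -5.1402e+5)
u + J = -23643 - 2056071/4 = -2150643/4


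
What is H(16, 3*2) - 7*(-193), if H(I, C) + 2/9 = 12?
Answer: 12265/9 ≈ 1362.8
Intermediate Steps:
H(I, C) = 106/9 (H(I, C) = -2/9 + 12 = 106/9)
H(16, 3*2) - 7*(-193) = 106/9 - 7*(-193) = 106/9 + 1351 = 12265/9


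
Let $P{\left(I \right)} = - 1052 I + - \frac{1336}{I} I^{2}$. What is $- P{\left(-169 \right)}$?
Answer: $-403572$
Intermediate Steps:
$P{\left(I \right)} = - 2388 I$ ($P{\left(I \right)} = - 1052 I - 1336 I = - 2388 I$)
$- P{\left(-169 \right)} = - \left(-2388\right) \left(-169\right) = \left(-1\right) 403572 = -403572$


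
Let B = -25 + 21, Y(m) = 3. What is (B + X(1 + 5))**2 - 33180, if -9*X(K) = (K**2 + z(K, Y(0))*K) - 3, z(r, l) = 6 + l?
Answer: -296939/9 ≈ -32993.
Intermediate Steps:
B = -4
X(K) = 1/3 - K - K**2/9 (X(K) = -((K**2 + (6 + 3)*K) - 3)/9 = -((K**2 + 9*K) - 3)/9 = -(-3 + K**2 + 9*K)/9 = 1/3 - K - K**2/9)
(B + X(1 + 5))**2 - 33180 = (-4 + (1/3 - (1 + 5) - (1 + 5)**2/9))**2 - 33180 = (-4 + (1/3 - 1*6 - 1/9*6**2))**2 - 33180 = (-4 + (1/3 - 6 - 1/9*36))**2 - 33180 = (-4 + (1/3 - 6 - 4))**2 - 33180 = (-4 - 29/3)**2 - 33180 = (-41/3)**2 - 33180 = 1681/9 - 33180 = -296939/9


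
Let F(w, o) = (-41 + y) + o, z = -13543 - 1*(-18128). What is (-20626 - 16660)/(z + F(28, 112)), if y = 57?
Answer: -37286/4713 ≈ -7.9113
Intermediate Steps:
z = 4585 (z = -13543 + 18128 = 4585)
F(w, o) = 16 + o (F(w, o) = (-41 + 57) + o = 16 + o)
(-20626 - 16660)/(z + F(28, 112)) = (-20626 - 16660)/(4585 + (16 + 112)) = -37286/(4585 + 128) = -37286/4713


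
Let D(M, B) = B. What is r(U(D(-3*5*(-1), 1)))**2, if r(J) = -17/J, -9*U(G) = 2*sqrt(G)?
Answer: 23409/4 ≈ 5852.3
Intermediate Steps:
U(G) = -2*sqrt(G)/9
r(U(D(-3*5*(-1), 1)))**2 = (-17/((-2*sqrt(1)/9)))**2 = (-17/((-2/9*1)))**2 = (-17/(-2/9))**2 = (-17*(-9/2))**2 = (153/2)**2 = 23409/4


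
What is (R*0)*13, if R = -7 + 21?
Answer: 0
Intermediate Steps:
R = 14
(R*0)*13 = (14*0)*13 = 0*13 = 0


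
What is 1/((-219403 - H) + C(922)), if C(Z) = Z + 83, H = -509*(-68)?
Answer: -1/253010 ≈ -3.9524e-6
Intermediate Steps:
H = 34612
C(Z) = 83 + Z
1/((-219403 - H) + C(922)) = 1/((-219403 - 1*34612) + (83 + 922)) = 1/((-219403 - 34612) + 1005) = 1/(-254015 + 1005) = 1/(-253010) = -1/253010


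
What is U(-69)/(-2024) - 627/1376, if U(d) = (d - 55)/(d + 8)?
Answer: -9697819/21235808 ≈ -0.45667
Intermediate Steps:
U(d) = (-55 + d)/(8 + d)
U(-69)/(-2024) - 627/1376 = ((-55 - 69)/(8 - 69))/(-2024) - 627/1376 = (-124/(-61))*(-1/2024) - 627*1/1376 = -1/61*(-124)*(-1/2024) - 627/1376 = (124/61)*(-1/2024) - 627/1376 = -31/30866 - 627/1376 = -9697819/21235808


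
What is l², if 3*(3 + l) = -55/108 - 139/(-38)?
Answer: 144168049/37896336 ≈ 3.8043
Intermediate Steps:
l = -12007/6156 (l = -3 + (-55/108 - 139/(-38))/3 = -3 + (-55*1/108 - 139*(-1/38))/3 = -3 + (-55/108 + 139/38)/3 = -3 + (⅓)*(6461/2052) = -3 + 6461/6156 = -12007/6156 ≈ -1.9505)
l² = (-12007/6156)² = 144168049/37896336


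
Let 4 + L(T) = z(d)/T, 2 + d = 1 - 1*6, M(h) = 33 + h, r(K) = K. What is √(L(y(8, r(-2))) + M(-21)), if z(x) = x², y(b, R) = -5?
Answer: 3*I*√5/5 ≈ 1.3416*I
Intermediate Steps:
d = -7 (d = -2 + (1 - 1*6) = -2 + (1 - 6) = -2 - 5 = -7)
L(T) = -4 + 49/T (L(T) = -4 + (-7)²/T = -4 + 49/T)
√(L(y(8, r(-2))) + M(-21)) = √((-4 + 49/(-5)) + (33 - 21)) = √((-4 + 49*(-⅕)) + 12) = √((-4 - 49/5) + 12) = √(-69/5 + 12) = √(-9/5) = 3*I*√5/5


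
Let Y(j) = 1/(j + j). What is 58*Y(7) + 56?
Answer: 421/7 ≈ 60.143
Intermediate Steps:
Y(j) = 1/(2*j)
58*Y(7) + 56 = 58*((½)/7) + 56 = 58*((½)*(⅐)) + 56 = 58*(1/14) + 56 = 29/7 + 56 = 421/7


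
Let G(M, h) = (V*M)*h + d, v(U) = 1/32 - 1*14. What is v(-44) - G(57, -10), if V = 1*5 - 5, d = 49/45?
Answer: -21683/1440 ≈ -15.058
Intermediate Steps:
d = 49/45 (d = 49*(1/45) = 49/45 ≈ 1.0889)
V = 0 (V = 5 - 5 = 0)
v(U) = -447/32 (v(U) = 1/32 - 14 = -447/32)
G(M, h) = 49/45 (G(M, h) = (0*M)*h + 49/45 = 0*h + 49/45 = 0 + 49/45 = 49/45)
v(-44) - G(57, -10) = -447/32 - 1*49/45 = -447/32 - 49/45 = -21683/1440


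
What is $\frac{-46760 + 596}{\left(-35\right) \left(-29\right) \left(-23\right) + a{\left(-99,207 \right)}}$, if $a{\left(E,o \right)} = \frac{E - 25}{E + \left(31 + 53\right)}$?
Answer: $\frac{692460}{350051} \approx 1.9782$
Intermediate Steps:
$a{\left(E,o \right)} = \frac{-25 + E}{84 + E}$ ($a{\left(E,o \right)} = \frac{-25 + E}{E + 84} = \frac{-25 + E}{84 + E}$)
$\frac{-46760 + 596}{\left(-35\right) \left(-29\right) \left(-23\right) + a{\left(-99,207 \right)}} = \frac{-46760 + 596}{\left(-35\right) \left(-29\right) \left(-23\right) + \frac{-25 - 99}{84 - 99}} = - \frac{46164}{1015 \left(-23\right) + \frac{1}{-15} \left(-124\right)} = - \frac{46164}{-23345 - - \frac{124}{15}} = - \frac{46164}{-23345 + \frac{124}{15}} = - \frac{46164}{- \frac{350051}{15}} = \left(-46164\right) \left(- \frac{15}{350051}\right) = \frac{692460}{350051}$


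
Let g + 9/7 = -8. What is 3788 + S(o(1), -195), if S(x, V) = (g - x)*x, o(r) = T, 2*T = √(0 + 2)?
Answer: 7575/2 - 65*√2/14 ≈ 3780.9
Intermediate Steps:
g = -65/7 (g = -9/7 - 8 = -65/7 ≈ -9.2857)
T = √2/2 (T = √(0 + 2)/2 = √2/2 ≈ 0.70711)
o(r) = √2/2
S(x, V) = x*(-65/7 - x) (S(x, V) = (-65/7 - x)*x = x*(-65/7 - x))
3788 + S(o(1), -195) = 3788 - √2/2*(65 + 7*(√2/2))/7 = 3788 - √2/2*(65 + 7*√2/2)/7 = 3788 - √2*(65 + 7*√2/2)/14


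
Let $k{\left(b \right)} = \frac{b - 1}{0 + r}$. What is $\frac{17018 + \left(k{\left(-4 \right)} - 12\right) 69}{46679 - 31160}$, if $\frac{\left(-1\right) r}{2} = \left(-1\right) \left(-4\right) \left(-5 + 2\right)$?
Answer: $\frac{43135}{41384} \approx 1.0423$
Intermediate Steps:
$r = 24$ ($r = - 2 \left(-1\right) \left(-4\right) \left(-5 + 2\right) = - 2 \cdot 4 \left(-3\right) = \left(-2\right) \left(-12\right) = 24$)
$k{\left(b \right)} = - \frac{1}{24} + \frac{b}{24}$ ($k{\left(b \right)} = \frac{b - 1}{0 + 24} = \frac{-1 + b}{24} = \left(-1 + b\right) \frac{1}{24} = - \frac{1}{24} + \frac{b}{24}$)
$\frac{17018 + \left(k{\left(-4 \right)} - 12\right) 69}{46679 - 31160} = \frac{17018 + \left(\left(- \frac{1}{24} + \frac{1}{24} \left(-4\right)\right) - 12\right) 69}{46679 - 31160} = \frac{17018 + \left(\left(- \frac{1}{24} - \frac{1}{6}\right) - 12\right) 69}{15519} = \left(17018 + \left(- \frac{5}{24} - 12\right) 69\right) \frac{1}{15519} = \left(17018 - \frac{6739}{8}\right) \frac{1}{15519} = \frac{129405}{8} \cdot \frac{1}{15519} = \frac{43135}{41384}$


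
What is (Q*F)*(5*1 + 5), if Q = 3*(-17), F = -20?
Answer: 10200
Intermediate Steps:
Q = -51
(Q*F)*(5*1 + 5) = (-51*(-20))*(5*1 + 5) = 1020*(5 + 5) = 1020*10 = 10200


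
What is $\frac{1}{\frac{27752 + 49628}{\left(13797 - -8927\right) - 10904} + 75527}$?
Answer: $\frac{591}{44640326} \approx 1.3239 \cdot 10^{-5}$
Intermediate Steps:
$\frac{1}{\frac{27752 + 49628}{\left(13797 - -8927\right) - 10904} + 75527} = \frac{1}{\frac{77380}{\left(13797 + 8927\right) - 10904} + 75527} = \frac{1}{\frac{77380}{22724 - 10904} + 75527} = \frac{1}{\frac{77380}{11820} + 75527} = \frac{1}{77380 \cdot \frac{1}{11820} + 75527} = \frac{1}{\frac{3869}{591} + 75527} = \frac{1}{\frac{44640326}{591}} = \frac{591}{44640326}$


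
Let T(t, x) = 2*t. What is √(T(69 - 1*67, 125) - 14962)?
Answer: 3*I*√1662 ≈ 122.3*I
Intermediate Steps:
√(T(69 - 1*67, 125) - 14962) = √(2*(69 - 1*67) - 14962) = √(2*(69 - 67) - 14962) = √(2*2 - 14962) = √(4 - 14962) = √(-14958) = 3*I*√1662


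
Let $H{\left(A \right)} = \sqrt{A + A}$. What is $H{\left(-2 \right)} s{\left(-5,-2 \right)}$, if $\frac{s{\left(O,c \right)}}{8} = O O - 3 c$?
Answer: $496 i \approx 496.0 i$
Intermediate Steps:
$s{\left(O,c \right)} = - 24 c + 8 O^{2}$ ($s{\left(O,c \right)} = 8 \left(O O - 3 c\right) = 8 \left(O^{2} - 3 c\right) = - 24 c + 8 O^{2}$)
$H{\left(A \right)} = \sqrt{2} \sqrt{A}$ ($H{\left(A \right)} = \sqrt{2 A} = \sqrt{2} \sqrt{A}$)
$H{\left(-2 \right)} s{\left(-5,-2 \right)} = \sqrt{2} \sqrt{-2} \left(\left(-24\right) \left(-2\right) + 8 \left(-5\right)^{2}\right) = \sqrt{2} i \sqrt{2} \left(48 + 8 \cdot 25\right) = 2 i \left(48 + 200\right) = 2 i 248 = 496 i$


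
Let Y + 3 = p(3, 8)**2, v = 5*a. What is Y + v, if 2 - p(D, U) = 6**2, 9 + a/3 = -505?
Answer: -6557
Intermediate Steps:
a = -1542 (a = -27 + 3*(-505) = -27 - 1515 = -1542)
v = -7710 (v = 5*(-1542) = -7710)
p(D, U) = -34 (p(D, U) = 2 - 1*6**2 = 2 - 1*36 = 2 - 36 = -34)
Y = 1153 (Y = -3 + (-34)**2 = -3 + 1156 = 1153)
Y + v = 1153 - 7710 = -6557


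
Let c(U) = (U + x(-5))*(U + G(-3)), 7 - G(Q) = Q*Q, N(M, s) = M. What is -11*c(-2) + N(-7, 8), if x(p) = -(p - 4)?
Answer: 301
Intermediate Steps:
G(Q) = 7 - Q² (G(Q) = 7 - Q*Q = 7 - Q²)
x(p) = 4 - p (x(p) = -(-4 + p) = 4 - p)
c(U) = (-2 + U)*(9 + U) (c(U) = (U + (4 - 1*(-5)))*(U + (7 - 1*(-3)²)) = (U + (4 + 5))*(U + (7 - 1*9)) = (U + 9)*(U + (7 - 9)) = (9 + U)*(U - 2) = (9 + U)*(-2 + U) = (-2 + U)*(9 + U))
-11*c(-2) + N(-7, 8) = -11*(-18 + (-2)² + 7*(-2)) - 7 = -11*(-18 + 4 - 14) - 7 = -11*(-28) - 7 = 308 - 7 = 301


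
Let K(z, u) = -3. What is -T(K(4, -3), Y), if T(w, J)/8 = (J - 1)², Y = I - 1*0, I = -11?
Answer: -1152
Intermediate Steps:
Y = -11 (Y = -11 - 1*0 = -11 + 0 = -11)
T(w, J) = 8*(-1 + J)² (T(w, J) = 8*(J - 1)² = 8*(-1 + J)²)
-T(K(4, -3), Y) = -8*(-1 - 11)² = -8*(-12)² = -8*144 = -1*1152 = -1152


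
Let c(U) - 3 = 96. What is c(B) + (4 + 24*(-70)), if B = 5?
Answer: -1577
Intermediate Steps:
c(U) = 99 (c(U) = 3 + 96 = 99)
c(B) + (4 + 24*(-70)) = 99 + (4 + 24*(-70)) = 99 + (4 - 1680) = 99 - 1676 = -1577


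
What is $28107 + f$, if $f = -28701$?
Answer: $-594$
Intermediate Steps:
$28107 + f = 28107 - 28701 = -594$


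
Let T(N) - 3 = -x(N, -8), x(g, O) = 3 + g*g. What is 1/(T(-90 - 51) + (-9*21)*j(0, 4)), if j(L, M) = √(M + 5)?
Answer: -1/20448 ≈ -4.8905e-5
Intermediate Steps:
j(L, M) = √(5 + M)
x(g, O) = 3 + g²
T(N) = -N² (T(N) = 3 - (3 + N²) = 3 + (-3 - N²) = -N²)
1/(T(-90 - 51) + (-9*21)*j(0, 4)) = 1/(-(-90 - 51)² + (-9*21)*√(5 + 4)) = 1/(-1*(-141)² - 189*√9) = 1/(-1*19881 - 189*3) = 1/(-19881 - 567) = 1/(-20448) = -1/20448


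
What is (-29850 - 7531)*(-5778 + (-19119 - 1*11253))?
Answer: 1351323150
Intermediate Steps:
(-29850 - 7531)*(-5778 + (-19119 - 1*11253)) = -37381*(-5778 + (-19119 - 11253)) = -37381*(-5778 - 30372) = -37381*(-36150) = 1351323150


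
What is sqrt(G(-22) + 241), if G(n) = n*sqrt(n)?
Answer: sqrt(241 - 22*I*sqrt(22)) ≈ 15.861 - 3.2529*I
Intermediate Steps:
G(n) = n**(3/2)
sqrt(G(-22) + 241) = sqrt((-22)**(3/2) + 241) = sqrt(-22*I*sqrt(22) + 241) = sqrt(241 - 22*I*sqrt(22))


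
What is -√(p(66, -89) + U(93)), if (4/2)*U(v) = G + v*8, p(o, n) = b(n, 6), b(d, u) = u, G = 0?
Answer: -3*√42 ≈ -19.442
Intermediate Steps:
p(o, n) = 6
U(v) = 4*v (U(v) = (0 + v*8)/2 = (0 + 8*v)/2 = (8*v)/2 = 4*v)
-√(p(66, -89) + U(93)) = -√(6 + 4*93) = -√(6 + 372) = -√378 = -3*√42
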